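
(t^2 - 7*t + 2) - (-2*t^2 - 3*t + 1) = 3*t^2 - 4*t + 1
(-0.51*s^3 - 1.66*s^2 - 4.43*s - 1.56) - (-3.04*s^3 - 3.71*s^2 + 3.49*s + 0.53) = 2.53*s^3 + 2.05*s^2 - 7.92*s - 2.09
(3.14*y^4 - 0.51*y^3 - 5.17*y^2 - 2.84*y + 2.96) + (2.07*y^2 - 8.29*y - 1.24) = 3.14*y^4 - 0.51*y^3 - 3.1*y^2 - 11.13*y + 1.72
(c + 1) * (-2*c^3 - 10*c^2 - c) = -2*c^4 - 12*c^3 - 11*c^2 - c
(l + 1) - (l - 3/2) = 5/2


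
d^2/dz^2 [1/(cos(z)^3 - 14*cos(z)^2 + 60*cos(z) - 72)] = (-18*sin(z)^4 + 68*sin(z)^2 - 331*cos(z) + 23*cos(3*z) + 238)/(2*(cos(z) - 6)^4*(cos(z) - 2)^3)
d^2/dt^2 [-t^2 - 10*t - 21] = -2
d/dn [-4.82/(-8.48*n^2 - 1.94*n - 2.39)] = (-81.7472*n - 9.3508)/(8.48*n^2 + 1.94*n + 2.39)^2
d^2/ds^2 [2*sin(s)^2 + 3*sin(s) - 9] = -3*sin(s) + 4*cos(2*s)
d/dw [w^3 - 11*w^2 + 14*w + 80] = 3*w^2 - 22*w + 14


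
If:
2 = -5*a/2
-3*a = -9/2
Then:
No Solution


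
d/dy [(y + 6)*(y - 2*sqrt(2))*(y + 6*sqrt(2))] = 3*y^2 + 8*sqrt(2)*y + 12*y - 24 + 24*sqrt(2)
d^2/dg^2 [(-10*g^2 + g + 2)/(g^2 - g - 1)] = 2*(-9*g^3 - 24*g^2 - 3*g - 7)/(g^6 - 3*g^5 + 5*g^3 - 3*g - 1)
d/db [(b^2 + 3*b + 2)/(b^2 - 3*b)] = 2*(-3*b^2 - 2*b + 3)/(b^2*(b^2 - 6*b + 9))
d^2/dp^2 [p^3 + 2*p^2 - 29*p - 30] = 6*p + 4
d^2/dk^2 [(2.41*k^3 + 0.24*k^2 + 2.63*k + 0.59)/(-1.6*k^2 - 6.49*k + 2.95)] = (7.105427357601e-15*k^5 - 234.250562*k^3 + 260.98473*k^2 - 237.07911*k - 160.153848)/(4.096*k^6 + 49.8432*k^5 + 179.52048*k^4 + 89.562649*k^3 - 330.990885*k^2 + 169.437675*k - 25.672375)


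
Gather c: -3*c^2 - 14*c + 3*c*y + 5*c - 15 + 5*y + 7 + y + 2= -3*c^2 + c*(3*y - 9) + 6*y - 6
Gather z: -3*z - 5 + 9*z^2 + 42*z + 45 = 9*z^2 + 39*z + 40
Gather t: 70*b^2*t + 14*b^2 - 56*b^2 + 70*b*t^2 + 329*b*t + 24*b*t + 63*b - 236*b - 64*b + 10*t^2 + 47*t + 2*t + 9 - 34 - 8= -42*b^2 - 237*b + t^2*(70*b + 10) + t*(70*b^2 + 353*b + 49) - 33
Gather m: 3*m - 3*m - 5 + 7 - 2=0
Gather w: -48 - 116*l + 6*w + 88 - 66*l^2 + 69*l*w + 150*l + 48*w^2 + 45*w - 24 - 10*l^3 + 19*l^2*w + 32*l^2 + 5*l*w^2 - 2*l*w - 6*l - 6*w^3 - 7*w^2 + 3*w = -10*l^3 - 34*l^2 + 28*l - 6*w^3 + w^2*(5*l + 41) + w*(19*l^2 + 67*l + 54) + 16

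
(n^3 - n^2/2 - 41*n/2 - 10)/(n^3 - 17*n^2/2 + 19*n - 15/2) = (2*n^2 + 9*n + 4)/(2*n^2 - 7*n + 3)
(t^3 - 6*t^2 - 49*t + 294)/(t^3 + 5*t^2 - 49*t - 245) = (t - 6)/(t + 5)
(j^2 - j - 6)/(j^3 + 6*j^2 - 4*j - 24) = (j - 3)/(j^2 + 4*j - 12)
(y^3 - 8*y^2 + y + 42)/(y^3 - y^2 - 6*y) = (y - 7)/y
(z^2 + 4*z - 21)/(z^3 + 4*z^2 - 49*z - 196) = (z - 3)/(z^2 - 3*z - 28)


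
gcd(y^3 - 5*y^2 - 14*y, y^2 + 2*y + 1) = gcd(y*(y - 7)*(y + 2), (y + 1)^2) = 1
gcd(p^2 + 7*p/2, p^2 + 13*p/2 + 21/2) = p + 7/2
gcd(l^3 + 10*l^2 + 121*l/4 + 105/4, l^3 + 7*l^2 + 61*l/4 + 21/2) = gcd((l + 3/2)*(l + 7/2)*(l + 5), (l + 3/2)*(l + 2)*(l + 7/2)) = l^2 + 5*l + 21/4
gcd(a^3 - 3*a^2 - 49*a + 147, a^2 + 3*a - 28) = a + 7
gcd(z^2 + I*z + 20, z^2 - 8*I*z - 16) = z - 4*I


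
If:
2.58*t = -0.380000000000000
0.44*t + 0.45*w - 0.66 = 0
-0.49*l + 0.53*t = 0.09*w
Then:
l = -0.46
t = -0.15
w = 1.61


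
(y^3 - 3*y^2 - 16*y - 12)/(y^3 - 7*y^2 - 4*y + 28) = (y^2 - 5*y - 6)/(y^2 - 9*y + 14)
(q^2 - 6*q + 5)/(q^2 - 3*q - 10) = (q - 1)/(q + 2)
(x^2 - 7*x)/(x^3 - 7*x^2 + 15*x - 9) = x*(x - 7)/(x^3 - 7*x^2 + 15*x - 9)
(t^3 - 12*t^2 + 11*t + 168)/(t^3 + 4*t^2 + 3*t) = (t^2 - 15*t + 56)/(t*(t + 1))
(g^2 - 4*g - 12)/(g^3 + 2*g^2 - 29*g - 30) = (g^2 - 4*g - 12)/(g^3 + 2*g^2 - 29*g - 30)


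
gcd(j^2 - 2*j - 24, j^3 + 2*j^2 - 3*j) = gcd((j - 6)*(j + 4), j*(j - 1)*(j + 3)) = 1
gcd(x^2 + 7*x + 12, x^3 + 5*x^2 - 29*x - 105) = x + 3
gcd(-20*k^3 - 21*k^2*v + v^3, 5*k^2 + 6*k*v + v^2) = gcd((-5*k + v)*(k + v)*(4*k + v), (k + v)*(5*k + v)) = k + v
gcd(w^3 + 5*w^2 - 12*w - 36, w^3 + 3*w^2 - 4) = w + 2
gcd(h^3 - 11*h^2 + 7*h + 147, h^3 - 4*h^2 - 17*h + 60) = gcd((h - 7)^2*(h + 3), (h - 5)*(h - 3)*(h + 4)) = 1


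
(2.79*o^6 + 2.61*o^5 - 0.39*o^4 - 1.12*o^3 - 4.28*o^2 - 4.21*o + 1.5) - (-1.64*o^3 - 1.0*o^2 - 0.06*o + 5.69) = 2.79*o^6 + 2.61*o^5 - 0.39*o^4 + 0.52*o^3 - 3.28*o^2 - 4.15*o - 4.19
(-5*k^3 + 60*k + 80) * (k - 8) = -5*k^4 + 40*k^3 + 60*k^2 - 400*k - 640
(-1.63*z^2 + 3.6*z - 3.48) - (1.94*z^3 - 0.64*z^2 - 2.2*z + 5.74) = -1.94*z^3 - 0.99*z^2 + 5.8*z - 9.22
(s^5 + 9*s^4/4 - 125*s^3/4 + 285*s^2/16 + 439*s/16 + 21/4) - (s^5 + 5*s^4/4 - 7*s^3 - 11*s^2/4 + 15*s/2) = s^4 - 97*s^3/4 + 329*s^2/16 + 319*s/16 + 21/4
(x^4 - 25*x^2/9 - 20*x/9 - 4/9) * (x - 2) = x^5 - 2*x^4 - 25*x^3/9 + 10*x^2/3 + 4*x + 8/9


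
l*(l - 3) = l^2 - 3*l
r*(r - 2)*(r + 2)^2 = r^4 + 2*r^3 - 4*r^2 - 8*r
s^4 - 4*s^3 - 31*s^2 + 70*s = s*(s - 7)*(s - 2)*(s + 5)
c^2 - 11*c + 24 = (c - 8)*(c - 3)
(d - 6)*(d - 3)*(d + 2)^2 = d^4 - 5*d^3 - 14*d^2 + 36*d + 72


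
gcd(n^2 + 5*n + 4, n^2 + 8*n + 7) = n + 1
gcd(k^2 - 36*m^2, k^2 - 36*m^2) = k^2 - 36*m^2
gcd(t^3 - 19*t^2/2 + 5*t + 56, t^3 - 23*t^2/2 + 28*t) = t^2 - 23*t/2 + 28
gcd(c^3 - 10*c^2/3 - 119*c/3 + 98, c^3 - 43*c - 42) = c^2 - c - 42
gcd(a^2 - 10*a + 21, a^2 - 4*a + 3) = a - 3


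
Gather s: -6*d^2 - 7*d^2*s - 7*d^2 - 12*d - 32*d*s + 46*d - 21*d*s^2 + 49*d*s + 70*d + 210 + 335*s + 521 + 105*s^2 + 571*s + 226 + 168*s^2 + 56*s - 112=-13*d^2 + 104*d + s^2*(273 - 21*d) + s*(-7*d^2 + 17*d + 962) + 845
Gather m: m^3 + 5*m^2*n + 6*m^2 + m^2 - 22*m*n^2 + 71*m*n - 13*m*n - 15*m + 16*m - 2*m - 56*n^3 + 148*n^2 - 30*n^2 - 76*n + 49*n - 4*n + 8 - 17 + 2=m^3 + m^2*(5*n + 7) + m*(-22*n^2 + 58*n - 1) - 56*n^3 + 118*n^2 - 31*n - 7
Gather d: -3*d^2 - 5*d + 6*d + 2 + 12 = -3*d^2 + d + 14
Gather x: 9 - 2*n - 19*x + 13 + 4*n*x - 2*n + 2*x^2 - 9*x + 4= -4*n + 2*x^2 + x*(4*n - 28) + 26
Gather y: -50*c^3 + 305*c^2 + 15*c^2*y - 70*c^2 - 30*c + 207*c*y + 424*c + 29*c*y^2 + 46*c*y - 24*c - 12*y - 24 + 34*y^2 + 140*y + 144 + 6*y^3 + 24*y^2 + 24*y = -50*c^3 + 235*c^2 + 370*c + 6*y^3 + y^2*(29*c + 58) + y*(15*c^2 + 253*c + 152) + 120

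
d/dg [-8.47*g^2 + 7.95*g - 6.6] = 7.95 - 16.94*g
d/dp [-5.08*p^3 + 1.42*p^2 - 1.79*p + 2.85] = -15.24*p^2 + 2.84*p - 1.79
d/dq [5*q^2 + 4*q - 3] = 10*q + 4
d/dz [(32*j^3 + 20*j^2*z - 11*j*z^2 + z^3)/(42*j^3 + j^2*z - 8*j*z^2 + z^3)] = j*(808*j^4 - 412*j^3*z + 179*j^2*z^2 - 38*j*z^3 + 3*z^4)/(1764*j^6 + 84*j^5*z - 671*j^4*z^2 + 68*j^3*z^3 + 66*j^2*z^4 - 16*j*z^5 + z^6)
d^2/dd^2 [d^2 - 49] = 2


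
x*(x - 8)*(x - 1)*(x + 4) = x^4 - 5*x^3 - 28*x^2 + 32*x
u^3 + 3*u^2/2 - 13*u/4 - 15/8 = (u - 3/2)*(u + 1/2)*(u + 5/2)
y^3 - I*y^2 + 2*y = y*(y - 2*I)*(y + I)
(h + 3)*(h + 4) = h^2 + 7*h + 12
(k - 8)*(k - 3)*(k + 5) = k^3 - 6*k^2 - 31*k + 120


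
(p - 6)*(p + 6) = p^2 - 36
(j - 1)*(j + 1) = j^2 - 1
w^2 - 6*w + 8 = (w - 4)*(w - 2)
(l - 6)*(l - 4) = l^2 - 10*l + 24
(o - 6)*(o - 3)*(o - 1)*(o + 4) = o^4 - 6*o^3 - 13*o^2 + 90*o - 72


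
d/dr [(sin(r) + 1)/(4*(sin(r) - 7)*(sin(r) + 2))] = (-2*sin(r) + cos(r)^2 - 10)*cos(r)/(4*(sin(r) - 7)^2*(sin(r) + 2)^2)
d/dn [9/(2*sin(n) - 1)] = -18*cos(n)/(2*sin(n) - 1)^2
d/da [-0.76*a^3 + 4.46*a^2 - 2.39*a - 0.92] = -2.28*a^2 + 8.92*a - 2.39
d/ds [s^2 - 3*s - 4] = 2*s - 3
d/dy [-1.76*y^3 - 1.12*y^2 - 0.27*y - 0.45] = -5.28*y^2 - 2.24*y - 0.27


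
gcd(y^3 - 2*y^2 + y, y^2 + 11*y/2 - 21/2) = 1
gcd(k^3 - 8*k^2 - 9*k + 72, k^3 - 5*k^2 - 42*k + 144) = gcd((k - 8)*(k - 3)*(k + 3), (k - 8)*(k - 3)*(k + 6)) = k^2 - 11*k + 24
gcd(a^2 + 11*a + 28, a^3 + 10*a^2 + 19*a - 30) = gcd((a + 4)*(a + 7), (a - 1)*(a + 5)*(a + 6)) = 1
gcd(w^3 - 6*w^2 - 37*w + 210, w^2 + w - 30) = w^2 + w - 30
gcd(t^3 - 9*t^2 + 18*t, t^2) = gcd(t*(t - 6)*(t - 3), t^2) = t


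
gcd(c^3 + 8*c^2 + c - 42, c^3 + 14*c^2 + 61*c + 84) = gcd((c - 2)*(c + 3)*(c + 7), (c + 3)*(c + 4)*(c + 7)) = c^2 + 10*c + 21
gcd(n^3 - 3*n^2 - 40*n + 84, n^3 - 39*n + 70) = n - 2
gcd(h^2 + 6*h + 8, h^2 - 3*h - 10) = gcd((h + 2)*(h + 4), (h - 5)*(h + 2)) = h + 2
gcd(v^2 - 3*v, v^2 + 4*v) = v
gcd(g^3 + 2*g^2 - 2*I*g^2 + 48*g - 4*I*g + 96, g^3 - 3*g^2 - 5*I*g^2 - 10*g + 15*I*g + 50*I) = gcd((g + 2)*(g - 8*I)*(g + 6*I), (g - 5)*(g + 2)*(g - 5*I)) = g + 2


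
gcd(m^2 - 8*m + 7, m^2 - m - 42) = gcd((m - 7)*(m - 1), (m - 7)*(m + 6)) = m - 7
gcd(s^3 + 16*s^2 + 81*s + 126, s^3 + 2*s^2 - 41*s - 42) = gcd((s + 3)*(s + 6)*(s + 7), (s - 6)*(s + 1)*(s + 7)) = s + 7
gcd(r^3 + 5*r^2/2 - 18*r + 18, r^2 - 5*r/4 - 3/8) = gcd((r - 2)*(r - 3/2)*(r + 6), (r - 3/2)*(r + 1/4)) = r - 3/2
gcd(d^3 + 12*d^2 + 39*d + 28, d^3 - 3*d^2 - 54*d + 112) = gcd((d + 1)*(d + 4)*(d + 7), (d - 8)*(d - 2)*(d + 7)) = d + 7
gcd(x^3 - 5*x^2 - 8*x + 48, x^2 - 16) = x - 4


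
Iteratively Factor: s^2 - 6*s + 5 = (s - 5)*(s - 1)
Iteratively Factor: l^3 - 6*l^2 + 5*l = (l - 1)*(l^2 - 5*l) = (l - 5)*(l - 1)*(l)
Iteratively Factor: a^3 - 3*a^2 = (a)*(a^2 - 3*a) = a^2*(a - 3)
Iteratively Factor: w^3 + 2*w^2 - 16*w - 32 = (w + 2)*(w^2 - 16) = (w - 4)*(w + 2)*(w + 4)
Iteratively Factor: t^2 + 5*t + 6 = (t + 3)*(t + 2)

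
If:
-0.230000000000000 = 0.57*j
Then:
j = -0.40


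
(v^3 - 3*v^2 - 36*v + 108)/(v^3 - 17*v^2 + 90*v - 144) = (v + 6)/(v - 8)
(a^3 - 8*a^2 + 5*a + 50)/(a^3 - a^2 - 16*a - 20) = (a - 5)/(a + 2)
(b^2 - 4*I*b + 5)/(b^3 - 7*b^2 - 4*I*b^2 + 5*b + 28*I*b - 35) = 1/(b - 7)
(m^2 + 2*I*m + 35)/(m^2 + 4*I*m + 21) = (m - 5*I)/(m - 3*I)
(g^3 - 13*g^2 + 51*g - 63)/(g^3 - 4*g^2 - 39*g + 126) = (g - 3)/(g + 6)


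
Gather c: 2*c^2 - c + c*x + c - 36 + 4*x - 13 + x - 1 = 2*c^2 + c*x + 5*x - 50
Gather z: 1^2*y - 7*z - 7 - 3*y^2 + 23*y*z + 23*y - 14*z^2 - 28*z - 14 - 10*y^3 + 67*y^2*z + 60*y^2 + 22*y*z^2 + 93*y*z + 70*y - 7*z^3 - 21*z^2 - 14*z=-10*y^3 + 57*y^2 + 94*y - 7*z^3 + z^2*(22*y - 35) + z*(67*y^2 + 116*y - 49) - 21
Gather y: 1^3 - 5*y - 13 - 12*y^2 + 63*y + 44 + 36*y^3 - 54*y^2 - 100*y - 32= 36*y^3 - 66*y^2 - 42*y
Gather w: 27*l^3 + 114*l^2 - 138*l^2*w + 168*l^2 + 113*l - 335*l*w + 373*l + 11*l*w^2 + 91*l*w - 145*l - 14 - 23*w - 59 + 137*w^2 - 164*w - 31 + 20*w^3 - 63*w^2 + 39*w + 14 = 27*l^3 + 282*l^2 + 341*l + 20*w^3 + w^2*(11*l + 74) + w*(-138*l^2 - 244*l - 148) - 90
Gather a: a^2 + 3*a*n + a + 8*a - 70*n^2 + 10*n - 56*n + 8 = a^2 + a*(3*n + 9) - 70*n^2 - 46*n + 8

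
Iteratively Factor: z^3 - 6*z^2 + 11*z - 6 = (z - 2)*(z^2 - 4*z + 3) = (z - 3)*(z - 2)*(z - 1)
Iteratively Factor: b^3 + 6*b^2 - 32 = (b + 4)*(b^2 + 2*b - 8) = (b + 4)^2*(b - 2)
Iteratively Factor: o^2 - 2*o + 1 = (o - 1)*(o - 1)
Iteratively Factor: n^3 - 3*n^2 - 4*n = (n - 4)*(n^2 + n) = n*(n - 4)*(n + 1)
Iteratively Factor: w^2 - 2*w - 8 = (w + 2)*(w - 4)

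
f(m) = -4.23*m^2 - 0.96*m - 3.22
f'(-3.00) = 24.42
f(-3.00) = -38.41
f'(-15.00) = 125.94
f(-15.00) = -940.57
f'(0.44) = -4.68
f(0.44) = -4.46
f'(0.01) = -1.04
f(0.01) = -3.23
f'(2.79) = -24.56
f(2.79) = -38.83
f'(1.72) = -15.51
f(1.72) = -17.39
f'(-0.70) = 4.96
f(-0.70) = -4.62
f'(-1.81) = 14.35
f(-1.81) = -15.34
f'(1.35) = -12.38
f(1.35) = -12.23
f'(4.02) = -34.97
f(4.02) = -75.44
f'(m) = -8.46*m - 0.96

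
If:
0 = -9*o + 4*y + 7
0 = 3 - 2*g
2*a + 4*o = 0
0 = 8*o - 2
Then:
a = -1/2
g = 3/2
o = 1/4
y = -19/16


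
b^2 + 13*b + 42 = (b + 6)*(b + 7)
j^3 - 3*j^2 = j^2*(j - 3)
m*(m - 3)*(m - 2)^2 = m^4 - 7*m^3 + 16*m^2 - 12*m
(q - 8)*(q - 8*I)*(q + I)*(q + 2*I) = q^4 - 8*q^3 - 5*I*q^3 + 22*q^2 + 40*I*q^2 - 176*q + 16*I*q - 128*I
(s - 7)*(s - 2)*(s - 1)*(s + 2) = s^4 - 8*s^3 + 3*s^2 + 32*s - 28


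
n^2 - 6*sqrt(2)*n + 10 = (n - 5*sqrt(2))*(n - sqrt(2))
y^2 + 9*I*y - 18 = (y + 3*I)*(y + 6*I)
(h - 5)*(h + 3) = h^2 - 2*h - 15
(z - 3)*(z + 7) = z^2 + 4*z - 21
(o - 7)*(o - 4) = o^2 - 11*o + 28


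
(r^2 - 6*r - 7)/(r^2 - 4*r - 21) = (r + 1)/(r + 3)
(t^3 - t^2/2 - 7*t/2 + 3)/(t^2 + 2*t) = t - 5/2 + 3/(2*t)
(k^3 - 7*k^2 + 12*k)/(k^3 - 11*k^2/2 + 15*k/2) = 2*(k - 4)/(2*k - 5)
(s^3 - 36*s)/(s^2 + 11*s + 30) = s*(s - 6)/(s + 5)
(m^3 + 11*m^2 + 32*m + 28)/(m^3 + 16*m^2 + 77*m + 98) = (m + 2)/(m + 7)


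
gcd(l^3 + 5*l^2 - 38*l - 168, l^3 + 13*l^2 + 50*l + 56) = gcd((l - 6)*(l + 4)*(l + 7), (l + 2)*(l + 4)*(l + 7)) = l^2 + 11*l + 28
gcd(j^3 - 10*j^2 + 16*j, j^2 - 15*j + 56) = j - 8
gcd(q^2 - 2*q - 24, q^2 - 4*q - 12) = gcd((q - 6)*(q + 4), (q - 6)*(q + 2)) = q - 6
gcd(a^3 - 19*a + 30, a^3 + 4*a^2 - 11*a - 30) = a^2 + 2*a - 15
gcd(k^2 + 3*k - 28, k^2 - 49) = k + 7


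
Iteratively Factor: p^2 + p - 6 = (p - 2)*(p + 3)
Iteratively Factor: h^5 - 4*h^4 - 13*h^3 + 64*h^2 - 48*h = (h - 1)*(h^4 - 3*h^3 - 16*h^2 + 48*h) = h*(h - 1)*(h^3 - 3*h^2 - 16*h + 48) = h*(h - 1)*(h + 4)*(h^2 - 7*h + 12) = h*(h - 4)*(h - 1)*(h + 4)*(h - 3)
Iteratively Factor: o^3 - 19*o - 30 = (o + 3)*(o^2 - 3*o - 10) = (o + 2)*(o + 3)*(o - 5)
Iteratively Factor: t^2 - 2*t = (t - 2)*(t)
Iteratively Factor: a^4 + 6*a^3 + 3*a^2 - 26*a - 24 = (a - 2)*(a^3 + 8*a^2 + 19*a + 12) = (a - 2)*(a + 3)*(a^2 + 5*a + 4) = (a - 2)*(a + 1)*(a + 3)*(a + 4)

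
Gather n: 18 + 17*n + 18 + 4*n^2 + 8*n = 4*n^2 + 25*n + 36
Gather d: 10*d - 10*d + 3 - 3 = 0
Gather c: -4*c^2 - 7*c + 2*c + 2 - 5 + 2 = -4*c^2 - 5*c - 1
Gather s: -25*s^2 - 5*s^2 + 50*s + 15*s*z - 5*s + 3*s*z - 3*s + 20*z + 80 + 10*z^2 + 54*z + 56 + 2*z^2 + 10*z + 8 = -30*s^2 + s*(18*z + 42) + 12*z^2 + 84*z + 144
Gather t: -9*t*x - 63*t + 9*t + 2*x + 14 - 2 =t*(-9*x - 54) + 2*x + 12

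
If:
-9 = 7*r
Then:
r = -9/7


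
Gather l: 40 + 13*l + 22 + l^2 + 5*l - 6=l^2 + 18*l + 56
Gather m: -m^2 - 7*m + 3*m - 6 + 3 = -m^2 - 4*m - 3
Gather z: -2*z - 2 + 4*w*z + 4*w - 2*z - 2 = 4*w + z*(4*w - 4) - 4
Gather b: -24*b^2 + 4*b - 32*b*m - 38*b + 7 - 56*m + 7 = -24*b^2 + b*(-32*m - 34) - 56*m + 14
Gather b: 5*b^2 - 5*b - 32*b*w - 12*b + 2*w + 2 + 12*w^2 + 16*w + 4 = 5*b^2 + b*(-32*w - 17) + 12*w^2 + 18*w + 6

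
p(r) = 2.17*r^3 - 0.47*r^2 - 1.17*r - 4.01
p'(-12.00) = 947.55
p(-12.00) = -3807.41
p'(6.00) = 227.55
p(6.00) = 440.77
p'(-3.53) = 83.27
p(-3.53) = -101.19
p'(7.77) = 384.55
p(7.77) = 976.47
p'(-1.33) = 11.60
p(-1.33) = -8.39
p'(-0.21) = -0.69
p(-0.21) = -3.81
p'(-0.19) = -0.76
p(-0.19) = -3.82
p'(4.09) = 103.89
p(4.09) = 131.81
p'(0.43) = -0.37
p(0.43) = -4.43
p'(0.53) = 0.16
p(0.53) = -4.44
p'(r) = 6.51*r^2 - 0.94*r - 1.17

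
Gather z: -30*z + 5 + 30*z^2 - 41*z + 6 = 30*z^2 - 71*z + 11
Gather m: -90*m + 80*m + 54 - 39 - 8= 7 - 10*m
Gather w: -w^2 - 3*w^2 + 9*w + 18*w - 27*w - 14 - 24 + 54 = 16 - 4*w^2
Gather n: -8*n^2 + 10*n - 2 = -8*n^2 + 10*n - 2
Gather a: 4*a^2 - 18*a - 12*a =4*a^2 - 30*a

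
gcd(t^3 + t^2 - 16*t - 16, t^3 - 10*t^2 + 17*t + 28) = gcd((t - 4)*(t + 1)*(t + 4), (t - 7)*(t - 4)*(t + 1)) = t^2 - 3*t - 4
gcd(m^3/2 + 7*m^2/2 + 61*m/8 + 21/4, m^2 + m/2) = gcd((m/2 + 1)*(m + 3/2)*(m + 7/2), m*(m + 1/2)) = 1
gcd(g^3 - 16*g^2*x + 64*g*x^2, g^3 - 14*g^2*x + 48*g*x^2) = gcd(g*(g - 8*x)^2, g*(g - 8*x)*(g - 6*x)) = -g^2 + 8*g*x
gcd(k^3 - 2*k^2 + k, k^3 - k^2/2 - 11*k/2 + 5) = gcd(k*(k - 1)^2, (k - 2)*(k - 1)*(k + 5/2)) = k - 1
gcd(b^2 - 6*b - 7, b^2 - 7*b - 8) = b + 1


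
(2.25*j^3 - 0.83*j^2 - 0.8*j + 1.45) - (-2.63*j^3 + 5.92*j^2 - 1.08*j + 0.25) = 4.88*j^3 - 6.75*j^2 + 0.28*j + 1.2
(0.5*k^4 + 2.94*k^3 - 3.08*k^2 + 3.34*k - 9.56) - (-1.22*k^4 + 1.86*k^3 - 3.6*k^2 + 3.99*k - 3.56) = 1.72*k^4 + 1.08*k^3 + 0.52*k^2 - 0.65*k - 6.0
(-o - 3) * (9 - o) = o^2 - 6*o - 27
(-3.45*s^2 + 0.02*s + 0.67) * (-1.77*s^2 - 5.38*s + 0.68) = 6.1065*s^4 + 18.5256*s^3 - 3.6395*s^2 - 3.591*s + 0.4556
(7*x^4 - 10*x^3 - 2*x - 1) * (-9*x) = -63*x^5 + 90*x^4 + 18*x^2 + 9*x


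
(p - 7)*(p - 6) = p^2 - 13*p + 42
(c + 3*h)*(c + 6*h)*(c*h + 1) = c^3*h + 9*c^2*h^2 + c^2 + 18*c*h^3 + 9*c*h + 18*h^2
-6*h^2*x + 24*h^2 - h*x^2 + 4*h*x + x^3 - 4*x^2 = (-3*h + x)*(2*h + x)*(x - 4)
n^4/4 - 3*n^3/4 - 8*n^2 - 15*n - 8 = (n/4 + 1/2)*(n - 8)*(n + 1)*(n + 2)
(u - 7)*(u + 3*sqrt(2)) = u^2 - 7*u + 3*sqrt(2)*u - 21*sqrt(2)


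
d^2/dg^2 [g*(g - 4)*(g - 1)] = 6*g - 10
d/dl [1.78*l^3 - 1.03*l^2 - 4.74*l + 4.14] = 5.34*l^2 - 2.06*l - 4.74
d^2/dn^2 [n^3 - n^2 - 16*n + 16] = 6*n - 2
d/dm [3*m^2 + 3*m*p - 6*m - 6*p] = 6*m + 3*p - 6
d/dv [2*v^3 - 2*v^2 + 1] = 2*v*(3*v - 2)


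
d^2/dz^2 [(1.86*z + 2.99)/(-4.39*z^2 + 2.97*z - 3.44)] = (-(1.86*z + 2.99)*(8.78*z - 2.97)*(17.56*z - 5.94) + (48.9924*z + 15.2038)*(4.39*z^2 - 2.97*z + 3.44))/(4.39*z^2 - 2.97*z + 3.44)^3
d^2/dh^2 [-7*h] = 0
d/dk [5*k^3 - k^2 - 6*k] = 15*k^2 - 2*k - 6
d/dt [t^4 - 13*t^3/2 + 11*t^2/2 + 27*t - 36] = 4*t^3 - 39*t^2/2 + 11*t + 27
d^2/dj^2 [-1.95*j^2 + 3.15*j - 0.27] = -3.90000000000000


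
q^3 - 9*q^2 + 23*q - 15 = (q - 5)*(q - 3)*(q - 1)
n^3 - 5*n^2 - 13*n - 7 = (n - 7)*(n + 1)^2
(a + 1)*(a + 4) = a^2 + 5*a + 4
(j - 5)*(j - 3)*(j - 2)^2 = j^4 - 12*j^3 + 51*j^2 - 92*j + 60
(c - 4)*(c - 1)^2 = c^3 - 6*c^2 + 9*c - 4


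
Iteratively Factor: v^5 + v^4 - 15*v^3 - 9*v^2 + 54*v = (v + 3)*(v^4 - 2*v^3 - 9*v^2 + 18*v) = (v - 3)*(v + 3)*(v^3 + v^2 - 6*v) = (v - 3)*(v - 2)*(v + 3)*(v^2 + 3*v) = (v - 3)*(v - 2)*(v + 3)^2*(v)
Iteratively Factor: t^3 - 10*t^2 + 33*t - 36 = (t - 4)*(t^2 - 6*t + 9) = (t - 4)*(t - 3)*(t - 3)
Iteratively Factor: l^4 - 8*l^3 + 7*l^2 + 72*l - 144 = (l - 3)*(l^3 - 5*l^2 - 8*l + 48) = (l - 4)*(l - 3)*(l^2 - l - 12) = (l - 4)*(l - 3)*(l + 3)*(l - 4)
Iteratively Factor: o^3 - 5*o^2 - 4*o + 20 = (o + 2)*(o^2 - 7*o + 10) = (o - 5)*(o + 2)*(o - 2)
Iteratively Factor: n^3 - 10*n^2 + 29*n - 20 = (n - 5)*(n^2 - 5*n + 4) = (n - 5)*(n - 4)*(n - 1)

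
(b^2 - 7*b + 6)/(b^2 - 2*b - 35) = (-b^2 + 7*b - 6)/(-b^2 + 2*b + 35)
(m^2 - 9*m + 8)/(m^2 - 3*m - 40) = (m - 1)/(m + 5)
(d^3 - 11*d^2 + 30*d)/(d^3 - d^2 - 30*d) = (d - 5)/(d + 5)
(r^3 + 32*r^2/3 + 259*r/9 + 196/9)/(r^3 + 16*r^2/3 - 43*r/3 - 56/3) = (9*r^2 + 33*r + 28)/(3*(3*r^2 - 5*r - 8))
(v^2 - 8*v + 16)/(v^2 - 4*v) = (v - 4)/v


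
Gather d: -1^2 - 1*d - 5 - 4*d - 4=-5*d - 10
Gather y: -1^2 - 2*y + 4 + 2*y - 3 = 0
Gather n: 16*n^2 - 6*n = 16*n^2 - 6*n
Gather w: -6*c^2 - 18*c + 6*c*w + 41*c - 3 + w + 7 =-6*c^2 + 23*c + w*(6*c + 1) + 4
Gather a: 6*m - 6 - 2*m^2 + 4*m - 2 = -2*m^2 + 10*m - 8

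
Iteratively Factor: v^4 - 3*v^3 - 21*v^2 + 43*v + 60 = (v + 1)*(v^3 - 4*v^2 - 17*v + 60) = (v + 1)*(v + 4)*(v^2 - 8*v + 15) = (v - 5)*(v + 1)*(v + 4)*(v - 3)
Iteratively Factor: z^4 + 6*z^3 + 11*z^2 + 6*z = (z + 1)*(z^3 + 5*z^2 + 6*z) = (z + 1)*(z + 2)*(z^2 + 3*z) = (z + 1)*(z + 2)*(z + 3)*(z)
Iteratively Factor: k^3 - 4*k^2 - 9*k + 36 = (k + 3)*(k^2 - 7*k + 12) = (k - 4)*(k + 3)*(k - 3)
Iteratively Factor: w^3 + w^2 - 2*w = (w + 2)*(w^2 - w) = w*(w + 2)*(w - 1)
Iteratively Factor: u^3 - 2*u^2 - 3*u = (u - 3)*(u^2 + u) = u*(u - 3)*(u + 1)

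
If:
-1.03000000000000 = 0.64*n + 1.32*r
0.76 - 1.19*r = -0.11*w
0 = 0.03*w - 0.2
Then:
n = -4.20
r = 1.25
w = 6.67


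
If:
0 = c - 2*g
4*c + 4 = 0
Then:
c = -1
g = -1/2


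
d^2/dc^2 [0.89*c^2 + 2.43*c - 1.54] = 1.78000000000000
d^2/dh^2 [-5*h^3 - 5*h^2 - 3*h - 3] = -30*h - 10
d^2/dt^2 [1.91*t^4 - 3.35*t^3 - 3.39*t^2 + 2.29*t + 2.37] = 22.92*t^2 - 20.1*t - 6.78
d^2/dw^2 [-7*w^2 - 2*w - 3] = -14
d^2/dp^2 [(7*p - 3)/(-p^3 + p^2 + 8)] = 2*(p^2*(3*p - 2)^2*(7*p - 3) + (21*p^2 - 14*p + (3*p - 1)*(7*p - 3))*(-p^3 + p^2 + 8))/(-p^3 + p^2 + 8)^3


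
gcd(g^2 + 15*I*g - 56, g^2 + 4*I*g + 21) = g + 7*I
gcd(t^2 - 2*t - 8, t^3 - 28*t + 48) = t - 4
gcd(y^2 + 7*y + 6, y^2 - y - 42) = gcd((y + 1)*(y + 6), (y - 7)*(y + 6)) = y + 6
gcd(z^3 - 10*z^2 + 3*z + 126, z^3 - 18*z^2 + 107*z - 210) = z^2 - 13*z + 42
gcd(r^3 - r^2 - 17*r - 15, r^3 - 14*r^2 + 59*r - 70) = r - 5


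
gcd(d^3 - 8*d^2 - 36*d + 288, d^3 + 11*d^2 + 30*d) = d + 6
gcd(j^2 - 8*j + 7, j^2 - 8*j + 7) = j^2 - 8*j + 7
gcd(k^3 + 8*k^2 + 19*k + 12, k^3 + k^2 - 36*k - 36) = k + 1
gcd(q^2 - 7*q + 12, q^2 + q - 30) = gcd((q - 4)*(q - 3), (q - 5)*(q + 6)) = 1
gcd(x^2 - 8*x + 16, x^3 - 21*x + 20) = x - 4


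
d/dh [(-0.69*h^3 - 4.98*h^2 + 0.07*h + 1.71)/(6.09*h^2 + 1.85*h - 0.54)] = (-4.2021*h^4 - 2.553*h^3 - 8.5215*h^2 - 15.4494*h - 3.2013)/(37.0881*h^4 + 22.533*h^3 - 3.1547*h^2 - 1.998*h + 0.2916)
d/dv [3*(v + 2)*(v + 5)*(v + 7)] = 9*v^2 + 84*v + 177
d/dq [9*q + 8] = 9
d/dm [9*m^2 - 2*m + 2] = 18*m - 2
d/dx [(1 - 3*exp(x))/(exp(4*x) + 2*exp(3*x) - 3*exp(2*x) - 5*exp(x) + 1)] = (9*exp(4*x) + 8*exp(3*x) - 15*exp(2*x) + 6*exp(x) + 2)*exp(x)/(exp(8*x) + 4*exp(7*x) - 2*exp(6*x) - 22*exp(5*x) - 9*exp(4*x) + 34*exp(3*x) + 19*exp(2*x) - 10*exp(x) + 1)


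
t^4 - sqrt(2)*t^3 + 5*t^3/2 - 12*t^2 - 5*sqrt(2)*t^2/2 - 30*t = t*(t + 5/2)*(t - 3*sqrt(2))*(t + 2*sqrt(2))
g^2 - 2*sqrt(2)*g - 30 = (g - 5*sqrt(2))*(g + 3*sqrt(2))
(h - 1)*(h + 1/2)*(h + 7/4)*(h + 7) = h^4 + 33*h^3/4 + 59*h^2/8 - 21*h/2 - 49/8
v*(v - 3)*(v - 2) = v^3 - 5*v^2 + 6*v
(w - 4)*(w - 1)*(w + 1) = w^3 - 4*w^2 - w + 4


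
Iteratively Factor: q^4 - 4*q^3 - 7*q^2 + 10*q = (q - 1)*(q^3 - 3*q^2 - 10*q) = q*(q - 1)*(q^2 - 3*q - 10) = q*(q - 5)*(q - 1)*(q + 2)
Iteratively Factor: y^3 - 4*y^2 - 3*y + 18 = (y - 3)*(y^2 - y - 6) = (y - 3)*(y + 2)*(y - 3)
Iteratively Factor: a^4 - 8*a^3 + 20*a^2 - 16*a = (a - 2)*(a^3 - 6*a^2 + 8*a) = (a - 4)*(a - 2)*(a^2 - 2*a) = (a - 4)*(a - 2)^2*(a)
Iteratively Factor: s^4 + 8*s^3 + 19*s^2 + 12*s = (s + 3)*(s^3 + 5*s^2 + 4*s) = (s + 3)*(s + 4)*(s^2 + s) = s*(s + 3)*(s + 4)*(s + 1)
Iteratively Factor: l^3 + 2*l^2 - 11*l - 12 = (l + 1)*(l^2 + l - 12) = (l - 3)*(l + 1)*(l + 4)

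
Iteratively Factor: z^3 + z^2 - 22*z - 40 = (z + 2)*(z^2 - z - 20) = (z + 2)*(z + 4)*(z - 5)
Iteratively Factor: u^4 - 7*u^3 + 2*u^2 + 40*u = (u + 2)*(u^3 - 9*u^2 + 20*u) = u*(u + 2)*(u^2 - 9*u + 20) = u*(u - 5)*(u + 2)*(u - 4)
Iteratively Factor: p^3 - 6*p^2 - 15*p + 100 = (p - 5)*(p^2 - p - 20) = (p - 5)^2*(p + 4)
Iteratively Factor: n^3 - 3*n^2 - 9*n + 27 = (n + 3)*(n^2 - 6*n + 9) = (n - 3)*(n + 3)*(n - 3)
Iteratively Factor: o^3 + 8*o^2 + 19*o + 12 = (o + 1)*(o^2 + 7*o + 12) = (o + 1)*(o + 4)*(o + 3)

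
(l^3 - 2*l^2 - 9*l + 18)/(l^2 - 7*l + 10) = (l^2 - 9)/(l - 5)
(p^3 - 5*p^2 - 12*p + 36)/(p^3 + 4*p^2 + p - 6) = (p^2 - 8*p + 12)/(p^2 + p - 2)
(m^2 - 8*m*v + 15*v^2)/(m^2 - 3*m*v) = (m - 5*v)/m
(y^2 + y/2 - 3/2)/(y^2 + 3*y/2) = (y - 1)/y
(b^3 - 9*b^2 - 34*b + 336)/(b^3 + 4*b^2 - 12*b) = (b^2 - 15*b + 56)/(b*(b - 2))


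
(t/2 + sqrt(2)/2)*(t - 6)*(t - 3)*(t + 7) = t^4/2 - t^3 + sqrt(2)*t^3/2 - 45*t^2/2 - sqrt(2)*t^2 - 45*sqrt(2)*t/2 + 63*t + 63*sqrt(2)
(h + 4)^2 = h^2 + 8*h + 16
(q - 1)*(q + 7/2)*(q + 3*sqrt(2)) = q^3 + 5*q^2/2 + 3*sqrt(2)*q^2 - 7*q/2 + 15*sqrt(2)*q/2 - 21*sqrt(2)/2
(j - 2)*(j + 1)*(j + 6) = j^3 + 5*j^2 - 8*j - 12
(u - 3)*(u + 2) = u^2 - u - 6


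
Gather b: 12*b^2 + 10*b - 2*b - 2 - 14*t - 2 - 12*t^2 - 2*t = 12*b^2 + 8*b - 12*t^2 - 16*t - 4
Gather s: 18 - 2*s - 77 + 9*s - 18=7*s - 77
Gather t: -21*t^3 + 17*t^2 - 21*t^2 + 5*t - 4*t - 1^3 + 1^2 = -21*t^3 - 4*t^2 + t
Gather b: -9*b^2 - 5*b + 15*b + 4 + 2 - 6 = -9*b^2 + 10*b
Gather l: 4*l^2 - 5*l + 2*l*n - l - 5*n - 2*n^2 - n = 4*l^2 + l*(2*n - 6) - 2*n^2 - 6*n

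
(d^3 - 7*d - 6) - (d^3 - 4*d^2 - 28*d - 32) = 4*d^2 + 21*d + 26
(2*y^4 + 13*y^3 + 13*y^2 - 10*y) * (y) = 2*y^5 + 13*y^4 + 13*y^3 - 10*y^2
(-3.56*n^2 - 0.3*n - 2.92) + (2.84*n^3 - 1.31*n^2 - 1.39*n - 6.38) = 2.84*n^3 - 4.87*n^2 - 1.69*n - 9.3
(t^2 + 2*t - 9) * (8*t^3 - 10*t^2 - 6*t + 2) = 8*t^5 + 6*t^4 - 98*t^3 + 80*t^2 + 58*t - 18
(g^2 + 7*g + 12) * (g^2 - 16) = g^4 + 7*g^3 - 4*g^2 - 112*g - 192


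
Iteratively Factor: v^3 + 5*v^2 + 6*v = (v)*(v^2 + 5*v + 6) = v*(v + 3)*(v + 2)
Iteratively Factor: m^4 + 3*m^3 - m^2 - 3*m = (m + 1)*(m^3 + 2*m^2 - 3*m) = (m - 1)*(m + 1)*(m^2 + 3*m) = m*(m - 1)*(m + 1)*(m + 3)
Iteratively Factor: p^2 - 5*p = (p - 5)*(p)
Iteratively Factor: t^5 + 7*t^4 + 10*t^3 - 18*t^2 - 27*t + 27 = (t + 3)*(t^4 + 4*t^3 - 2*t^2 - 12*t + 9) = (t + 3)^2*(t^3 + t^2 - 5*t + 3) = (t + 3)^3*(t^2 - 2*t + 1) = (t - 1)*(t + 3)^3*(t - 1)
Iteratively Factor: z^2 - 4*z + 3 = (z - 3)*(z - 1)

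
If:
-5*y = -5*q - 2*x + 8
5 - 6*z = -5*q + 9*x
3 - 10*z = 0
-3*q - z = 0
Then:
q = -1/10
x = 3/10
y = -79/50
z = 3/10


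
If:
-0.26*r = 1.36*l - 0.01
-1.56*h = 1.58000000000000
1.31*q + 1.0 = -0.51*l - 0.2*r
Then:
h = -1.01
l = 0.00735294117647059 - 0.191176470588235*r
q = -0.0782442748091603*r - 0.766221374045801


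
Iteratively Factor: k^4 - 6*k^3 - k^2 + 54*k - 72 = (k - 3)*(k^3 - 3*k^2 - 10*k + 24) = (k - 3)*(k + 3)*(k^2 - 6*k + 8) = (k - 3)*(k - 2)*(k + 3)*(k - 4)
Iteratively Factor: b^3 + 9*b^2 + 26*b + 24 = (b + 3)*(b^2 + 6*b + 8) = (b + 3)*(b + 4)*(b + 2)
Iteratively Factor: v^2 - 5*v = (v - 5)*(v)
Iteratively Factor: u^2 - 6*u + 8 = (u - 4)*(u - 2)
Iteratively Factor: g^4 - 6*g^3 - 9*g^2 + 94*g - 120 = (g - 2)*(g^3 - 4*g^2 - 17*g + 60) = (g - 5)*(g - 2)*(g^2 + g - 12) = (g - 5)*(g - 2)*(g + 4)*(g - 3)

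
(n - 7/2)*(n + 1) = n^2 - 5*n/2 - 7/2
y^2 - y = y*(y - 1)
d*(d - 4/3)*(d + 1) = d^3 - d^2/3 - 4*d/3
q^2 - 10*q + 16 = (q - 8)*(q - 2)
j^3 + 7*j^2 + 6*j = j*(j + 1)*(j + 6)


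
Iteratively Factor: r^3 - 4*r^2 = (r)*(r^2 - 4*r) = r*(r - 4)*(r)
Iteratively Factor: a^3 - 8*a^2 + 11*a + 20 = (a - 5)*(a^2 - 3*a - 4) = (a - 5)*(a - 4)*(a + 1)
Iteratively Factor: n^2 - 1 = (n + 1)*(n - 1)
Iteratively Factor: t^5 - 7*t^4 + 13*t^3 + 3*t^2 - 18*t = (t)*(t^4 - 7*t^3 + 13*t^2 + 3*t - 18) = t*(t - 2)*(t^3 - 5*t^2 + 3*t + 9) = t*(t - 3)*(t - 2)*(t^2 - 2*t - 3) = t*(t - 3)*(t - 2)*(t + 1)*(t - 3)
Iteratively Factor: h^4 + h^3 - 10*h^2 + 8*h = (h)*(h^3 + h^2 - 10*h + 8) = h*(h + 4)*(h^2 - 3*h + 2) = h*(h - 1)*(h + 4)*(h - 2)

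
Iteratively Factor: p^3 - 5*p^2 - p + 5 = (p - 5)*(p^2 - 1) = (p - 5)*(p - 1)*(p + 1)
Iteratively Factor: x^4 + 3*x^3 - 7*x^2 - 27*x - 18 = (x + 3)*(x^3 - 7*x - 6) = (x - 3)*(x + 3)*(x^2 + 3*x + 2) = (x - 3)*(x + 2)*(x + 3)*(x + 1)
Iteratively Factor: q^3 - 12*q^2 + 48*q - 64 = (q - 4)*(q^2 - 8*q + 16) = (q - 4)^2*(q - 4)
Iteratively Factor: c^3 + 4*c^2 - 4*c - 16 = (c - 2)*(c^2 + 6*c + 8) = (c - 2)*(c + 4)*(c + 2)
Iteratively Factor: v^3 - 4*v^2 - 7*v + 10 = (v + 2)*(v^2 - 6*v + 5) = (v - 5)*(v + 2)*(v - 1)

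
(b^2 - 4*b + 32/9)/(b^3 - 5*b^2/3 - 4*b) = (-9*b^2 + 36*b - 32)/(3*b*(-3*b^2 + 5*b + 12))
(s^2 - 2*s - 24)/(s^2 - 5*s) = (s^2 - 2*s - 24)/(s*(s - 5))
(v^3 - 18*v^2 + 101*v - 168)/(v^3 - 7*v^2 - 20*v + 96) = (v - 7)/(v + 4)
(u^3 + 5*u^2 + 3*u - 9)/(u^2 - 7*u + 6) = (u^2 + 6*u + 9)/(u - 6)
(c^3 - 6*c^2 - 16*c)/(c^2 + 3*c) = (c^2 - 6*c - 16)/(c + 3)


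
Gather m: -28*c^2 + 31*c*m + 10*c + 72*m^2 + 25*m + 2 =-28*c^2 + 10*c + 72*m^2 + m*(31*c + 25) + 2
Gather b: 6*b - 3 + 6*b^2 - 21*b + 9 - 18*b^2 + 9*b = -12*b^2 - 6*b + 6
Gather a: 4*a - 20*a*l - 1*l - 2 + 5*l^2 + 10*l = a*(4 - 20*l) + 5*l^2 + 9*l - 2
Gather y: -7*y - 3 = -7*y - 3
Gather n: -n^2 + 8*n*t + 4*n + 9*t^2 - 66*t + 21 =-n^2 + n*(8*t + 4) + 9*t^2 - 66*t + 21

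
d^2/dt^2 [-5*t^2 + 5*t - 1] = -10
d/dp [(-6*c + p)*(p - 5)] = -6*c + 2*p - 5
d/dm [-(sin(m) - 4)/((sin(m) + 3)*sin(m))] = (cos(m) - 8/tan(m) - 12*cos(m)/sin(m)^2)/(sin(m) + 3)^2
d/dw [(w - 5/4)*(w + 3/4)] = 2*w - 1/2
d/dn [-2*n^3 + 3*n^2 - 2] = 6*n*(1 - n)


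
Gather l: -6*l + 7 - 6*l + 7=14 - 12*l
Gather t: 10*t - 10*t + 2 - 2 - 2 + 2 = 0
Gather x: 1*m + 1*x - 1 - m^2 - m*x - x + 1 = -m^2 - m*x + m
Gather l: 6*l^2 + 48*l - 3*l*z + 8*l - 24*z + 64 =6*l^2 + l*(56 - 3*z) - 24*z + 64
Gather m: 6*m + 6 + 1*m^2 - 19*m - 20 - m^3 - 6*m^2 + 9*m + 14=-m^3 - 5*m^2 - 4*m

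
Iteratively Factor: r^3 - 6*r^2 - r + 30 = (r - 3)*(r^2 - 3*r - 10) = (r - 5)*(r - 3)*(r + 2)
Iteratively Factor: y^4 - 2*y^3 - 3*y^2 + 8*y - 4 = (y - 1)*(y^3 - y^2 - 4*y + 4) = (y - 2)*(y - 1)*(y^2 + y - 2) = (y - 2)*(y - 1)^2*(y + 2)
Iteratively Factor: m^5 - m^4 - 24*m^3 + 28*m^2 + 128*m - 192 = (m - 2)*(m^4 + m^3 - 22*m^2 - 16*m + 96) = (m - 2)*(m + 4)*(m^3 - 3*m^2 - 10*m + 24) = (m - 2)^2*(m + 4)*(m^2 - m - 12) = (m - 2)^2*(m + 3)*(m + 4)*(m - 4)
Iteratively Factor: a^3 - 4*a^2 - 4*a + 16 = (a + 2)*(a^2 - 6*a + 8) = (a - 2)*(a + 2)*(a - 4)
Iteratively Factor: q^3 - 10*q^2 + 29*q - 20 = (q - 1)*(q^2 - 9*q + 20) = (q - 5)*(q - 1)*(q - 4)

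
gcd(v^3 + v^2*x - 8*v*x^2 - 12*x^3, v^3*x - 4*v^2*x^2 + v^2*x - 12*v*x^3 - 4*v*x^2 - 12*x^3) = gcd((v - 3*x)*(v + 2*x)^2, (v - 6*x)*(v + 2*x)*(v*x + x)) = v + 2*x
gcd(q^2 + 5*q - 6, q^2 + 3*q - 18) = q + 6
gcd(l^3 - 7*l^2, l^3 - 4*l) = l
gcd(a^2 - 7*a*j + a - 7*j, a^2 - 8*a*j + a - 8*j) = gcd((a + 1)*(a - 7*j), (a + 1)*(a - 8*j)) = a + 1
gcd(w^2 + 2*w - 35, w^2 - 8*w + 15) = w - 5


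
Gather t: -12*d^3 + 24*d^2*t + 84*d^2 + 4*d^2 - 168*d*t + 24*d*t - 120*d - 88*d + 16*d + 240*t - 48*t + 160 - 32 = -12*d^3 + 88*d^2 - 192*d + t*(24*d^2 - 144*d + 192) + 128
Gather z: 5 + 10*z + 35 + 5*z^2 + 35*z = 5*z^2 + 45*z + 40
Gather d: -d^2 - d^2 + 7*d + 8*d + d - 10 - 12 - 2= -2*d^2 + 16*d - 24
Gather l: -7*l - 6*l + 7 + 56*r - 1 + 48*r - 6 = -13*l + 104*r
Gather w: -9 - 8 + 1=-16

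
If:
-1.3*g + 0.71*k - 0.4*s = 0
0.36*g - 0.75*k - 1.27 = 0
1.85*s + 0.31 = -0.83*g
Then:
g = -1.46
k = -2.39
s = 0.49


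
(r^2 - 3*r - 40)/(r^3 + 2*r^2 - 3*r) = (r^2 - 3*r - 40)/(r*(r^2 + 2*r - 3))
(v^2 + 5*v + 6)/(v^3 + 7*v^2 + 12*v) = (v + 2)/(v*(v + 4))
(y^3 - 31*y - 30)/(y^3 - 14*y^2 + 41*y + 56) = (y^2 - y - 30)/(y^2 - 15*y + 56)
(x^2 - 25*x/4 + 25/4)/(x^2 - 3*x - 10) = (x - 5/4)/(x + 2)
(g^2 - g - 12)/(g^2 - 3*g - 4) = (g + 3)/(g + 1)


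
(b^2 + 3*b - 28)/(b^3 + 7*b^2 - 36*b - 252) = (b - 4)/(b^2 - 36)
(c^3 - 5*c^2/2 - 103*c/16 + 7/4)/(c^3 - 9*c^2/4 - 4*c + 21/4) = (c^2 - 17*c/4 + 1)/(c^2 - 4*c + 3)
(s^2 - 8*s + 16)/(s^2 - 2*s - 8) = (s - 4)/(s + 2)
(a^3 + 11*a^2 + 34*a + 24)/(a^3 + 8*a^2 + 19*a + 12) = (a + 6)/(a + 3)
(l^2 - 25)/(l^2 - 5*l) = (l + 5)/l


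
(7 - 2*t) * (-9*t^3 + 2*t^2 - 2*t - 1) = 18*t^4 - 67*t^3 + 18*t^2 - 12*t - 7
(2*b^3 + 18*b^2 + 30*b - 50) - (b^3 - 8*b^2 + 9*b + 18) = b^3 + 26*b^2 + 21*b - 68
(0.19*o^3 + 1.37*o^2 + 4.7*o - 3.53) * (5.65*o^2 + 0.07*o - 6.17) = 1.0735*o^5 + 7.7538*o^4 + 25.4786*o^3 - 28.0684*o^2 - 29.2461*o + 21.7801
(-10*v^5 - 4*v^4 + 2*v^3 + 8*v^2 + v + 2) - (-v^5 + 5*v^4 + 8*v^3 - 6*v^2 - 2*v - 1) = -9*v^5 - 9*v^4 - 6*v^3 + 14*v^2 + 3*v + 3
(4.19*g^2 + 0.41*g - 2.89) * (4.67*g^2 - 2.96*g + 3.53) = 19.5673*g^4 - 10.4877*g^3 + 0.0808000000000013*g^2 + 10.0017*g - 10.2017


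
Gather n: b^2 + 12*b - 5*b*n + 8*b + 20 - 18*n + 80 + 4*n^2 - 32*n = b^2 + 20*b + 4*n^2 + n*(-5*b - 50) + 100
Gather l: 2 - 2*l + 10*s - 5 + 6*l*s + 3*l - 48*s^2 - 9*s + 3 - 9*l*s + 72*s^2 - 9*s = l*(1 - 3*s) + 24*s^2 - 8*s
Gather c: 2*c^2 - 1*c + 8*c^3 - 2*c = 8*c^3 + 2*c^2 - 3*c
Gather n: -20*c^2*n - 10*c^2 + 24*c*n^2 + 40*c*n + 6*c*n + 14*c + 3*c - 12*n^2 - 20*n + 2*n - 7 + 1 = -10*c^2 + 17*c + n^2*(24*c - 12) + n*(-20*c^2 + 46*c - 18) - 6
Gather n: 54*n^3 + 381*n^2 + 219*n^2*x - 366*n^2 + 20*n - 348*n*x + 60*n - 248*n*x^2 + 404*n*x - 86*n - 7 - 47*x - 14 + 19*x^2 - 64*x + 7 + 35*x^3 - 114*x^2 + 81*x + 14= 54*n^3 + n^2*(219*x + 15) + n*(-248*x^2 + 56*x - 6) + 35*x^3 - 95*x^2 - 30*x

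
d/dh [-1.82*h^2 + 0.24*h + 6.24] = 0.24 - 3.64*h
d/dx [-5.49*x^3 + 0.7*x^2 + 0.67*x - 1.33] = -16.47*x^2 + 1.4*x + 0.67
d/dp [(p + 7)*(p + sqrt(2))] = 2*p + sqrt(2) + 7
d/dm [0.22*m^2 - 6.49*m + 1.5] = 0.44*m - 6.49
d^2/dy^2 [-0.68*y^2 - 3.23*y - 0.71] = -1.36000000000000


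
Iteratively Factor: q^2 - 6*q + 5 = (q - 1)*(q - 5)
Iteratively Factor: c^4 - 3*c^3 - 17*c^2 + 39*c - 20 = (c + 4)*(c^3 - 7*c^2 + 11*c - 5) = (c - 1)*(c + 4)*(c^2 - 6*c + 5) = (c - 1)^2*(c + 4)*(c - 5)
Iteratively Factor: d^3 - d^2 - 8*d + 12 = (d + 3)*(d^2 - 4*d + 4) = (d - 2)*(d + 3)*(d - 2)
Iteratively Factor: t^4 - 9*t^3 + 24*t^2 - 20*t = (t)*(t^3 - 9*t^2 + 24*t - 20) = t*(t - 5)*(t^2 - 4*t + 4) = t*(t - 5)*(t - 2)*(t - 2)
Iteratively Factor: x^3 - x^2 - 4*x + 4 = (x - 1)*(x^2 - 4) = (x - 1)*(x + 2)*(x - 2)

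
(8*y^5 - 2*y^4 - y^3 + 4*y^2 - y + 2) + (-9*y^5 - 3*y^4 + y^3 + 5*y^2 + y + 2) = -y^5 - 5*y^4 + 9*y^2 + 4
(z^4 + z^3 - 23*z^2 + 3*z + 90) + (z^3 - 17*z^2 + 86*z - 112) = z^4 + 2*z^3 - 40*z^2 + 89*z - 22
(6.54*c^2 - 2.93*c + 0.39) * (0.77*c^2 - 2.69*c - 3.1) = 5.0358*c^4 - 19.8487*c^3 - 12.092*c^2 + 8.0339*c - 1.209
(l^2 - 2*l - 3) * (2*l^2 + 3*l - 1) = 2*l^4 - l^3 - 13*l^2 - 7*l + 3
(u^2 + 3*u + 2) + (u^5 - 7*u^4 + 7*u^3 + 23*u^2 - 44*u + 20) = u^5 - 7*u^4 + 7*u^3 + 24*u^2 - 41*u + 22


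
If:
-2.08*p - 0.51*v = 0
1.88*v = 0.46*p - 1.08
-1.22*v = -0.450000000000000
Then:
No Solution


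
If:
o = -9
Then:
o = -9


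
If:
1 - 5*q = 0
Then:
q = 1/5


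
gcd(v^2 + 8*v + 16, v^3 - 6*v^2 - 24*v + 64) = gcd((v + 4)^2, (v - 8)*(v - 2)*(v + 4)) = v + 4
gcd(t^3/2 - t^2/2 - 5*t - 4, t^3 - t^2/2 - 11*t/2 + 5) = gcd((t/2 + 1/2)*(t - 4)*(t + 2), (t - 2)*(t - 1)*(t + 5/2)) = 1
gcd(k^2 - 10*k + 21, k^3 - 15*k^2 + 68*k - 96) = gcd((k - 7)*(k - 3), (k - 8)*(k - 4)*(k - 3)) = k - 3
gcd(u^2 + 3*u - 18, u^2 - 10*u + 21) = u - 3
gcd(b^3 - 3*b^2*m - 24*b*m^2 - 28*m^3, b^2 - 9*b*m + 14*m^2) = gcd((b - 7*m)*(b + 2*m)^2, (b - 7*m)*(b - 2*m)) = b - 7*m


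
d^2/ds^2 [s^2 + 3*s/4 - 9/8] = 2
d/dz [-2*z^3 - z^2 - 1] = 2*z*(-3*z - 1)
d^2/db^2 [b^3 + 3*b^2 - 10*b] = 6*b + 6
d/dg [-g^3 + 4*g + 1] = 4 - 3*g^2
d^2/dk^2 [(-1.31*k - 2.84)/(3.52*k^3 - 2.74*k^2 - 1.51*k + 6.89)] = (-97.388544*k^5 - 346.456704*k^4 + 404.663976*k^3 + 343.89552*k^2 + 194.38062*k - 147.439634)/(43.614208*k^9 - 101.849088*k^8 + 23.151744*k^7 + 322.920632*k^6 - 408.647604*k^5 - 83.290698*k^4 + 668.902541*k^3 - 343.090995*k^2 - 215.048613*k + 327.082769)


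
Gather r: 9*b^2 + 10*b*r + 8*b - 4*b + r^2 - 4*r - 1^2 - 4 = 9*b^2 + 4*b + r^2 + r*(10*b - 4) - 5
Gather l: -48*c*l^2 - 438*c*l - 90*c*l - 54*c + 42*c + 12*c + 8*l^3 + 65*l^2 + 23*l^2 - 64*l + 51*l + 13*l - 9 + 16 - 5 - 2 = -528*c*l + 8*l^3 + l^2*(88 - 48*c)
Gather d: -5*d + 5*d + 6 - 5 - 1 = 0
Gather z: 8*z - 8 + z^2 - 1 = z^2 + 8*z - 9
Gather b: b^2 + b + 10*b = b^2 + 11*b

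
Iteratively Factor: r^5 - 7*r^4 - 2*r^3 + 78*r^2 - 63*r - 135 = (r - 3)*(r^4 - 4*r^3 - 14*r^2 + 36*r + 45) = (r - 5)*(r - 3)*(r^3 + r^2 - 9*r - 9) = (r - 5)*(r - 3)*(r + 3)*(r^2 - 2*r - 3) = (r - 5)*(r - 3)^2*(r + 3)*(r + 1)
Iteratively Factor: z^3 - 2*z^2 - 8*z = (z + 2)*(z^2 - 4*z) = (z - 4)*(z + 2)*(z)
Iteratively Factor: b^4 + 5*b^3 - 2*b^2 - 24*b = (b - 2)*(b^3 + 7*b^2 + 12*b) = (b - 2)*(b + 4)*(b^2 + 3*b) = b*(b - 2)*(b + 4)*(b + 3)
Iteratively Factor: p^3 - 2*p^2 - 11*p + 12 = (p - 4)*(p^2 + 2*p - 3) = (p - 4)*(p - 1)*(p + 3)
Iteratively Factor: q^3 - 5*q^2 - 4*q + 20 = (q - 2)*(q^2 - 3*q - 10) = (q - 2)*(q + 2)*(q - 5)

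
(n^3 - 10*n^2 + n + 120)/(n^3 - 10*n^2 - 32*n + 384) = (n^2 - 2*n - 15)/(n^2 - 2*n - 48)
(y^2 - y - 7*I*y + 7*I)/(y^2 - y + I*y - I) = (y - 7*I)/(y + I)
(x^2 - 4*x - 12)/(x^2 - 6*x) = (x + 2)/x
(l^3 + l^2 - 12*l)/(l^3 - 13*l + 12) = l/(l - 1)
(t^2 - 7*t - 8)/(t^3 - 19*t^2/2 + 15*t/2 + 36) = 2*(t + 1)/(2*t^2 - 3*t - 9)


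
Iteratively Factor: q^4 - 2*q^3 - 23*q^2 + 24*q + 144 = (q + 3)*(q^3 - 5*q^2 - 8*q + 48) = (q + 3)^2*(q^2 - 8*q + 16) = (q - 4)*(q + 3)^2*(q - 4)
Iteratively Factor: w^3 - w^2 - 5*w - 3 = (w + 1)*(w^2 - 2*w - 3) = (w - 3)*(w + 1)*(w + 1)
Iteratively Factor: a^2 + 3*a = (a + 3)*(a)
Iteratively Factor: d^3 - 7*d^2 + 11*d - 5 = (d - 1)*(d^2 - 6*d + 5) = (d - 1)^2*(d - 5)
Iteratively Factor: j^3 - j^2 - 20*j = (j - 5)*(j^2 + 4*j) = j*(j - 5)*(j + 4)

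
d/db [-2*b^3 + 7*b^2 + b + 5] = -6*b^2 + 14*b + 1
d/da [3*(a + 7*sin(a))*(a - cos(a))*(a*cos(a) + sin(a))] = -3*(a + 7*sin(a))*(a - cos(a))*(a*sin(a) - 2*cos(a)) + 3*(a + 7*sin(a))*(a*cos(a) + sin(a))*(sin(a) + 1) + 3*(a - cos(a))*(a*cos(a) + sin(a))*(7*cos(a) + 1)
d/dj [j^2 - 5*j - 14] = 2*j - 5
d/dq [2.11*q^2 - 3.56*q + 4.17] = 4.22*q - 3.56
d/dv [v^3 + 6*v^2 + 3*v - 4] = 3*v^2 + 12*v + 3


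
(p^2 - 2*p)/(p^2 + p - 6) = p/(p + 3)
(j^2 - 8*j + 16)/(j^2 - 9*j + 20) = (j - 4)/(j - 5)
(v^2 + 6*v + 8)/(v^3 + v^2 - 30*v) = (v^2 + 6*v + 8)/(v*(v^2 + v - 30))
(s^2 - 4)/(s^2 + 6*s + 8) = (s - 2)/(s + 4)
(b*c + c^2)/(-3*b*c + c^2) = (-b - c)/(3*b - c)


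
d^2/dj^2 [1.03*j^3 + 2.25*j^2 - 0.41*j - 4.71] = 6.18*j + 4.5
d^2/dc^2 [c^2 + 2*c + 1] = 2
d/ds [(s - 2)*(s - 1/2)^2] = 3*s^2 - 6*s + 9/4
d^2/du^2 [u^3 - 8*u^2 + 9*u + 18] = 6*u - 16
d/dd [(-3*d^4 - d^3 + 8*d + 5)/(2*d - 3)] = (-18*d^4 + 32*d^3 + 9*d^2 - 34)/(4*d^2 - 12*d + 9)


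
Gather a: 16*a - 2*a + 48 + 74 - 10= 14*a + 112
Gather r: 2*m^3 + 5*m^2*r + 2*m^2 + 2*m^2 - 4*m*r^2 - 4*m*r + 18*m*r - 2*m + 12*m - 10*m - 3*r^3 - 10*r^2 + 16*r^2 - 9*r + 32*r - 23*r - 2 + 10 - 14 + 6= 2*m^3 + 4*m^2 - 3*r^3 + r^2*(6 - 4*m) + r*(5*m^2 + 14*m)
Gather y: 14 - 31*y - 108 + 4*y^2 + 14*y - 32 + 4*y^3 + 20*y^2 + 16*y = 4*y^3 + 24*y^2 - y - 126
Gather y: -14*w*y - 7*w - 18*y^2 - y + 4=-7*w - 18*y^2 + y*(-14*w - 1) + 4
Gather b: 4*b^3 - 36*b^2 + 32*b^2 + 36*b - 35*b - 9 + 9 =4*b^3 - 4*b^2 + b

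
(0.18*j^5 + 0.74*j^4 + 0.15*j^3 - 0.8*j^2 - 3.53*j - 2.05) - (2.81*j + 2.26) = 0.18*j^5 + 0.74*j^4 + 0.15*j^3 - 0.8*j^2 - 6.34*j - 4.31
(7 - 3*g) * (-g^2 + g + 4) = 3*g^3 - 10*g^2 - 5*g + 28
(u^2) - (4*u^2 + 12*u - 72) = -3*u^2 - 12*u + 72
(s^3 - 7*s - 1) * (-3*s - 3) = -3*s^4 - 3*s^3 + 21*s^2 + 24*s + 3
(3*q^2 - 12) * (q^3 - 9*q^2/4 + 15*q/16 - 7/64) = 3*q^5 - 27*q^4/4 - 147*q^3/16 + 1707*q^2/64 - 45*q/4 + 21/16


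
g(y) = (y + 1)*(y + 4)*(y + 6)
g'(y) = (y + 1)*(y + 4) + (y + 1)*(y + 6) + (y + 4)*(y + 6)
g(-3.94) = -0.36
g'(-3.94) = -6.11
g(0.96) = 67.66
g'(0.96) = 57.88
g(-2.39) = -8.08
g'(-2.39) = -1.44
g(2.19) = 161.72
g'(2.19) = 96.57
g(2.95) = 245.70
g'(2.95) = 125.01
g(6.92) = 1117.40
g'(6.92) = 329.90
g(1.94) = 138.66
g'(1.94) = 87.97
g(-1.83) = -7.51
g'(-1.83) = 3.79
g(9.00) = 1950.00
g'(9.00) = 475.00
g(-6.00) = 0.00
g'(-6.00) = 10.00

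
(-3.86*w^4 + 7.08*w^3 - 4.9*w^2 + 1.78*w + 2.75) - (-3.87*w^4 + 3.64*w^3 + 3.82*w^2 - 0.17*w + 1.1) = 0.0100000000000002*w^4 + 3.44*w^3 - 8.72*w^2 + 1.95*w + 1.65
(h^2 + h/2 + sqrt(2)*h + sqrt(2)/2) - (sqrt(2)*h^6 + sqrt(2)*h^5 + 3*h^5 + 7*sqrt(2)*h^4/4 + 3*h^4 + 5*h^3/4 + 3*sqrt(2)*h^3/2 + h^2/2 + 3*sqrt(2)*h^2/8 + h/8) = -sqrt(2)*h^6 - 3*h^5 - sqrt(2)*h^5 - 3*h^4 - 7*sqrt(2)*h^4/4 - 3*sqrt(2)*h^3/2 - 5*h^3/4 - 3*sqrt(2)*h^2/8 + h^2/2 + 3*h/8 + sqrt(2)*h + sqrt(2)/2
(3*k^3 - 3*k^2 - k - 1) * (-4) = -12*k^3 + 12*k^2 + 4*k + 4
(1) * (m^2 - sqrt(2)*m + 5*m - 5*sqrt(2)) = m^2 - sqrt(2)*m + 5*m - 5*sqrt(2)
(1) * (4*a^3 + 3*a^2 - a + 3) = 4*a^3 + 3*a^2 - a + 3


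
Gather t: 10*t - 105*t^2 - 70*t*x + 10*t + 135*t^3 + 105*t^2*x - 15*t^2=135*t^3 + t^2*(105*x - 120) + t*(20 - 70*x)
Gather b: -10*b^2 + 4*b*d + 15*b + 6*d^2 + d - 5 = -10*b^2 + b*(4*d + 15) + 6*d^2 + d - 5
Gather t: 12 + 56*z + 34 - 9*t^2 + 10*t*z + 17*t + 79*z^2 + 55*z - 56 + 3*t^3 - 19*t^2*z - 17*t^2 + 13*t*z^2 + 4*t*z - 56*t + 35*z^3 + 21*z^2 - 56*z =3*t^3 + t^2*(-19*z - 26) + t*(13*z^2 + 14*z - 39) + 35*z^3 + 100*z^2 + 55*z - 10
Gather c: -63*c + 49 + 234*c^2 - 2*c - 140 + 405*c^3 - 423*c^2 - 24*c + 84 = 405*c^3 - 189*c^2 - 89*c - 7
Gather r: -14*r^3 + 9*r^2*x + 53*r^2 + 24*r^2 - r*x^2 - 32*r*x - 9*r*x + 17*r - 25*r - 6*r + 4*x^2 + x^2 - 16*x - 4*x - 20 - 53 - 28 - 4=-14*r^3 + r^2*(9*x + 77) + r*(-x^2 - 41*x - 14) + 5*x^2 - 20*x - 105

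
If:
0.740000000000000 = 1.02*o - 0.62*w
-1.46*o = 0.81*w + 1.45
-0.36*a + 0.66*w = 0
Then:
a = -2.71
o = -0.17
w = -1.48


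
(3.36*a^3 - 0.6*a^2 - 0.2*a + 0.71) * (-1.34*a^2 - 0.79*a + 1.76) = -4.5024*a^5 - 1.8504*a^4 + 6.6556*a^3 - 1.8494*a^2 - 0.9129*a + 1.2496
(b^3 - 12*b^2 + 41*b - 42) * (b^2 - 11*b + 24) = b^5 - 23*b^4 + 197*b^3 - 781*b^2 + 1446*b - 1008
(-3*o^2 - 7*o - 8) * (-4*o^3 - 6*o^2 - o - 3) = 12*o^5 + 46*o^4 + 77*o^3 + 64*o^2 + 29*o + 24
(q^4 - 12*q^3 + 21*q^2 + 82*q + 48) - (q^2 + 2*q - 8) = q^4 - 12*q^3 + 20*q^2 + 80*q + 56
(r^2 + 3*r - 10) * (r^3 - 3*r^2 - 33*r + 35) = r^5 - 52*r^3 - 34*r^2 + 435*r - 350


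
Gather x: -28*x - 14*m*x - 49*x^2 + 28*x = -14*m*x - 49*x^2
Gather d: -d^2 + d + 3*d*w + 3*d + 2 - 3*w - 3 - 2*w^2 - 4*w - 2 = -d^2 + d*(3*w + 4) - 2*w^2 - 7*w - 3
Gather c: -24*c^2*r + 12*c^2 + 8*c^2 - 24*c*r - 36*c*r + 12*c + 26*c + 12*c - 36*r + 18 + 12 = c^2*(20 - 24*r) + c*(50 - 60*r) - 36*r + 30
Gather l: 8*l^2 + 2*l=8*l^2 + 2*l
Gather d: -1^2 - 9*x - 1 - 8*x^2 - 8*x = -8*x^2 - 17*x - 2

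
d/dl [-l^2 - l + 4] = -2*l - 1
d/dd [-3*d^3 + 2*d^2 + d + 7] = -9*d^2 + 4*d + 1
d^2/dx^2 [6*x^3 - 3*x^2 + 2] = 36*x - 6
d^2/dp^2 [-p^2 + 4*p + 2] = -2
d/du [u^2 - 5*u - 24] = 2*u - 5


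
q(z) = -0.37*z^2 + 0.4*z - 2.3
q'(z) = 0.4 - 0.74*z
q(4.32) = -7.48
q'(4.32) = -2.80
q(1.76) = -2.74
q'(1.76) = -0.90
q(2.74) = -3.98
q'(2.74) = -1.63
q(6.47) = -15.20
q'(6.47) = -4.39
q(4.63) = -8.38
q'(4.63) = -3.03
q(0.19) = -2.24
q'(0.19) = 0.26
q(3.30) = -5.01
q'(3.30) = -2.04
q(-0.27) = -2.43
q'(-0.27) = 0.60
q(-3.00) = -6.83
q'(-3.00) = 2.62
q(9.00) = -28.67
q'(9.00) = -6.26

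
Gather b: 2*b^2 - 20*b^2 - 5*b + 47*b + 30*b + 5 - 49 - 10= -18*b^2 + 72*b - 54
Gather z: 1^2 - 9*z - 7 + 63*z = 54*z - 6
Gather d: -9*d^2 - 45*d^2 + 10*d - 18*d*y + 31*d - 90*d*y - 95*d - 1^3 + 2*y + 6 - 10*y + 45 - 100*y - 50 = -54*d^2 + d*(-108*y - 54) - 108*y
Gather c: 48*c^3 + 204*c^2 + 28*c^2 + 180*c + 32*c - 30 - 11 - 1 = 48*c^3 + 232*c^2 + 212*c - 42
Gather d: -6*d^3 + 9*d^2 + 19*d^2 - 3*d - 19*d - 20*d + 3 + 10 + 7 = -6*d^3 + 28*d^2 - 42*d + 20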